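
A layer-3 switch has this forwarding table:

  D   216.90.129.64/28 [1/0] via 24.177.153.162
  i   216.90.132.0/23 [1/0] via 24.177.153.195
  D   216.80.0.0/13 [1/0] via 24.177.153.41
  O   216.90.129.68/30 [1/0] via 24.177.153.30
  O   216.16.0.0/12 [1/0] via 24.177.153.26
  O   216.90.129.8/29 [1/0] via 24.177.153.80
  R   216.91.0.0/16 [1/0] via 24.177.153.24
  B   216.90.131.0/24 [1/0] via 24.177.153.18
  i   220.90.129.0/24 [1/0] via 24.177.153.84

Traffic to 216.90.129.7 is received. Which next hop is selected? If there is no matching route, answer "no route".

no route

No entry's prefix contains 216.90.129.7; there is no default route.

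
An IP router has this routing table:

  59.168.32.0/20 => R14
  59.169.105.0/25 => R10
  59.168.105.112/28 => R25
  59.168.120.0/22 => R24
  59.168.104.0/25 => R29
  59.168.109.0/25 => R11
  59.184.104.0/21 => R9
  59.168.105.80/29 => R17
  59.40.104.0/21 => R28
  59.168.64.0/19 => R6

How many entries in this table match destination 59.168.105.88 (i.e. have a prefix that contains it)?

0

No listed prefix contains 59.168.105.88.
Total matching entries: 0.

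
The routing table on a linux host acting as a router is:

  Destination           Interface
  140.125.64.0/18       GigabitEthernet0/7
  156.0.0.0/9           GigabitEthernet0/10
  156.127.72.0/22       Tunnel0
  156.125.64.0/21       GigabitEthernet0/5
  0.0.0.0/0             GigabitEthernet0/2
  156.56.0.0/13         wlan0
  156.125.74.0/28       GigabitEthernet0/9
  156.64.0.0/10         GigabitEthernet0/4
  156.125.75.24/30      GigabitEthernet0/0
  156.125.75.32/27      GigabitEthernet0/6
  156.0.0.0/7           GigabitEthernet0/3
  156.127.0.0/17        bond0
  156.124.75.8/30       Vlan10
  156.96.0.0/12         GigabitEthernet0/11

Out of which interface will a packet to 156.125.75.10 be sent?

Routes whose prefix contains 156.125.75.10:
  0.0.0.0/0 (default, matches everything) -> GigabitEthernet0/2
  156.0.0.0/7 (156.0.0.0 - 157.255.255.255) -> GigabitEthernet0/3
  156.0.0.0/9 (156.0.0.0 - 156.127.255.255) -> GigabitEthernet0/10
  156.64.0.0/10 (156.64.0.0 - 156.127.255.255) -> GigabitEthernet0/4
More-specific entries that do NOT match:
  156.125.75.24/30 (156.125.75.24 - 156.125.75.27) does not contain 156.125.75.10
  156.124.75.8/30 (156.124.75.8 - 156.124.75.11) does not contain 156.125.75.10
  156.125.74.0/28 (156.125.74.0 - 156.125.74.15) does not contain 156.125.75.10
  156.125.75.32/27 (156.125.75.32 - 156.125.75.63) does not contain 156.125.75.10
  156.127.72.0/22 (156.127.72.0 - 156.127.75.255) does not contain 156.125.75.10
  156.125.64.0/21 (156.125.64.0 - 156.125.71.255) does not contain 156.125.75.10
  140.125.64.0/18 (140.125.64.0 - 140.125.127.255) does not contain 156.125.75.10
  156.127.0.0/17 (156.127.0.0 - 156.127.127.255) does not contain 156.125.75.10
  156.56.0.0/13 (156.56.0.0 - 156.63.255.255) does not contain 156.125.75.10
  156.96.0.0/12 (156.96.0.0 - 156.111.255.255) does not contain 156.125.75.10
Longest matching prefix is /10 -> interface GigabitEthernet0/4.

GigabitEthernet0/4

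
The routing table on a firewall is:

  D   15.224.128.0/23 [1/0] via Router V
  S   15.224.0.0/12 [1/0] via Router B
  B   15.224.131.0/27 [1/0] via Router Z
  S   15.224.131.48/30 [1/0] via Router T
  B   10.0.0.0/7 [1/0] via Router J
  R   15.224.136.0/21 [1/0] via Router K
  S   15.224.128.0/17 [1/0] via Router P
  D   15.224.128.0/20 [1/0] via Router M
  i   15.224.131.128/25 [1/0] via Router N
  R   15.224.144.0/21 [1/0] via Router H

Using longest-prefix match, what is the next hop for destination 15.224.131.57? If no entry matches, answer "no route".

Routes whose prefix contains 15.224.131.57:
  15.224.0.0/12 (15.224.0.0 - 15.239.255.255) -> Router B
  15.224.128.0/17 (15.224.128.0 - 15.224.255.255) -> Router P
  15.224.128.0/20 (15.224.128.0 - 15.224.143.255) -> Router M
More-specific entries that do NOT match:
  15.224.131.48/30 (15.224.131.48 - 15.224.131.51) does not contain 15.224.131.57
  15.224.131.0/27 (15.224.131.0 - 15.224.131.31) does not contain 15.224.131.57
  15.224.131.128/25 (15.224.131.128 - 15.224.131.255) does not contain 15.224.131.57
  15.224.128.0/23 (15.224.128.0 - 15.224.129.255) does not contain 15.224.131.57
  15.224.136.0/21 (15.224.136.0 - 15.224.143.255) does not contain 15.224.131.57
  15.224.144.0/21 (15.224.144.0 - 15.224.151.255) does not contain 15.224.131.57
Longest matching prefix is /20 -> next hop Router M.

Router M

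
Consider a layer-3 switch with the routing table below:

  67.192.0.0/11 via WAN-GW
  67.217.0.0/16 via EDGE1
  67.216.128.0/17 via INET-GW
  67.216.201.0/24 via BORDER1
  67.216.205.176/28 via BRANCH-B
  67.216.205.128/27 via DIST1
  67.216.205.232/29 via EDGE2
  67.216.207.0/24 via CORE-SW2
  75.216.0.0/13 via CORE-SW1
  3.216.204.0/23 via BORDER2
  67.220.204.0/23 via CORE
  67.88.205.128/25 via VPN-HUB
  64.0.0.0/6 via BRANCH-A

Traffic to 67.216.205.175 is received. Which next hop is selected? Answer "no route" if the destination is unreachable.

INET-GW

Routes whose prefix contains 67.216.205.175:
  64.0.0.0/6 (64.0.0.0 - 67.255.255.255) -> BRANCH-A
  67.192.0.0/11 (67.192.0.0 - 67.223.255.255) -> WAN-GW
  67.216.128.0/17 (67.216.128.0 - 67.216.255.255) -> INET-GW
More-specific entries that do NOT match:
  67.216.205.232/29 (67.216.205.232 - 67.216.205.239) does not contain 67.216.205.175
  67.216.205.176/28 (67.216.205.176 - 67.216.205.191) does not contain 67.216.205.175
  67.216.205.128/27 (67.216.205.128 - 67.216.205.159) does not contain 67.216.205.175
  67.88.205.128/25 (67.88.205.128 - 67.88.205.255) does not contain 67.216.205.175
  67.216.201.0/24 (67.216.201.0 - 67.216.201.255) does not contain 67.216.205.175
  67.216.207.0/24 (67.216.207.0 - 67.216.207.255) does not contain 67.216.205.175
  3.216.204.0/23 (3.216.204.0 - 3.216.205.255) does not contain 67.216.205.175
  67.220.204.0/23 (67.220.204.0 - 67.220.205.255) does not contain 67.216.205.175
Longest matching prefix is /17 -> next hop INET-GW.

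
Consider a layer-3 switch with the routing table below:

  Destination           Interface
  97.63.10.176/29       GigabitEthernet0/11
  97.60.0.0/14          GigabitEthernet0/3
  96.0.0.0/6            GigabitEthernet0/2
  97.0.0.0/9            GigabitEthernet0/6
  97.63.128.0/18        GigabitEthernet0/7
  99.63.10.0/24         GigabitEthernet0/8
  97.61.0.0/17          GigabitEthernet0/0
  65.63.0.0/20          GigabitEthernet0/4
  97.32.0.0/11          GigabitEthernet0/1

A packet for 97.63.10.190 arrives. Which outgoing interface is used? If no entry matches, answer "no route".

Routes whose prefix contains 97.63.10.190:
  96.0.0.0/6 (96.0.0.0 - 99.255.255.255) -> GigabitEthernet0/2
  97.0.0.0/9 (97.0.0.0 - 97.127.255.255) -> GigabitEthernet0/6
  97.32.0.0/11 (97.32.0.0 - 97.63.255.255) -> GigabitEthernet0/1
  97.60.0.0/14 (97.60.0.0 - 97.63.255.255) -> GigabitEthernet0/3
More-specific entries that do NOT match:
  97.63.10.176/29 (97.63.10.176 - 97.63.10.183) does not contain 97.63.10.190
  99.63.10.0/24 (99.63.10.0 - 99.63.10.255) does not contain 97.63.10.190
  65.63.0.0/20 (65.63.0.0 - 65.63.15.255) does not contain 97.63.10.190
  97.63.128.0/18 (97.63.128.0 - 97.63.191.255) does not contain 97.63.10.190
  97.61.0.0/17 (97.61.0.0 - 97.61.127.255) does not contain 97.63.10.190
Longest matching prefix is /14 -> interface GigabitEthernet0/3.

GigabitEthernet0/3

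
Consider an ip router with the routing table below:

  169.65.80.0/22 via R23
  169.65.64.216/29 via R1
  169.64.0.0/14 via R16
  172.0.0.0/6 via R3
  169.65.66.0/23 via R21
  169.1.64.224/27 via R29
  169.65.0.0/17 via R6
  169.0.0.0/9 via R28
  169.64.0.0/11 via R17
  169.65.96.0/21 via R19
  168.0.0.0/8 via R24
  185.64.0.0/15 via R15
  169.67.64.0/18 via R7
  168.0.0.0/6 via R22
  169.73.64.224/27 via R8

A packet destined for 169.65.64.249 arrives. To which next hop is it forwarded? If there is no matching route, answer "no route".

Routes whose prefix contains 169.65.64.249:
  168.0.0.0/6 (168.0.0.0 - 171.255.255.255) -> R22
  169.0.0.0/9 (169.0.0.0 - 169.127.255.255) -> R28
  169.64.0.0/11 (169.64.0.0 - 169.95.255.255) -> R17
  169.64.0.0/14 (169.64.0.0 - 169.67.255.255) -> R16
  169.65.0.0/17 (169.65.0.0 - 169.65.127.255) -> R6
More-specific entries that do NOT match:
  169.65.64.216/29 (169.65.64.216 - 169.65.64.223) does not contain 169.65.64.249
  169.1.64.224/27 (169.1.64.224 - 169.1.64.255) does not contain 169.65.64.249
  169.73.64.224/27 (169.73.64.224 - 169.73.64.255) does not contain 169.65.64.249
  169.65.66.0/23 (169.65.66.0 - 169.65.67.255) does not contain 169.65.64.249
  169.65.80.0/22 (169.65.80.0 - 169.65.83.255) does not contain 169.65.64.249
  169.65.96.0/21 (169.65.96.0 - 169.65.103.255) does not contain 169.65.64.249
  169.67.64.0/18 (169.67.64.0 - 169.67.127.255) does not contain 169.65.64.249
Longest matching prefix is /17 -> next hop R6.

R6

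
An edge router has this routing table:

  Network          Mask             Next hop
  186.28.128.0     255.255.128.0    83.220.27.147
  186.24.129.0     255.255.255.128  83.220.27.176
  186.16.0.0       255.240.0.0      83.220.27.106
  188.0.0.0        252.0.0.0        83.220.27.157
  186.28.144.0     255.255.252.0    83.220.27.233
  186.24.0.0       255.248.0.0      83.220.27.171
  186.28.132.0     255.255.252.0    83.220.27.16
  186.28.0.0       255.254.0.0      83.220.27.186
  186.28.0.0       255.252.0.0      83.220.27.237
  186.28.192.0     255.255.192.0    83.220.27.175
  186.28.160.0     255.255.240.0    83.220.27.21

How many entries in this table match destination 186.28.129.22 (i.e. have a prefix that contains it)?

5

Prefixes containing 186.28.129.22:
  186.16.0.0/12 (186.16.0.0 - 186.31.255.255)
  186.24.0.0/13 (186.24.0.0 - 186.31.255.255)
  186.28.0.0/14 (186.28.0.0 - 186.31.255.255)
  186.28.0.0/15 (186.28.0.0 - 186.29.255.255)
  186.28.128.0/17 (186.28.128.0 - 186.28.255.255)
Total matching entries: 5.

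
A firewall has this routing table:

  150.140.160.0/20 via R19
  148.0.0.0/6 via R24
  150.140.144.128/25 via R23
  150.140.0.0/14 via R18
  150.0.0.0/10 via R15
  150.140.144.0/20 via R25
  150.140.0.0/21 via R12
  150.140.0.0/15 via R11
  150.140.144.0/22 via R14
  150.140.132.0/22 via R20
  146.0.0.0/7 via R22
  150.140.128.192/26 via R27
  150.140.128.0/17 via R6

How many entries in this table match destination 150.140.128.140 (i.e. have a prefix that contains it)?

Prefixes containing 150.140.128.140:
  148.0.0.0/6 (148.0.0.0 - 151.255.255.255)
  150.140.0.0/14 (150.140.0.0 - 150.143.255.255)
  150.140.0.0/15 (150.140.0.0 - 150.141.255.255)
  150.140.128.0/17 (150.140.128.0 - 150.140.255.255)
Total matching entries: 4.

4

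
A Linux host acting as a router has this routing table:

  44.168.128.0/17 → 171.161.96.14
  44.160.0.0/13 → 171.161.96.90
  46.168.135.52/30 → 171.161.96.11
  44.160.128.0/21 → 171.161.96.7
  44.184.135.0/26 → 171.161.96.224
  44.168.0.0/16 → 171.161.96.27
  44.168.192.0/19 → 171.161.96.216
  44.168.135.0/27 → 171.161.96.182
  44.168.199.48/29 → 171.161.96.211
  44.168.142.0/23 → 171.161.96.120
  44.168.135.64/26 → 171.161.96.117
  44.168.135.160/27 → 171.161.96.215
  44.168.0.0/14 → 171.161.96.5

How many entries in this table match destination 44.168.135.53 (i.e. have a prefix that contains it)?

3

Prefixes containing 44.168.135.53:
  44.168.0.0/14 (44.168.0.0 - 44.171.255.255)
  44.168.0.0/16 (44.168.0.0 - 44.168.255.255)
  44.168.128.0/17 (44.168.128.0 - 44.168.255.255)
Total matching entries: 3.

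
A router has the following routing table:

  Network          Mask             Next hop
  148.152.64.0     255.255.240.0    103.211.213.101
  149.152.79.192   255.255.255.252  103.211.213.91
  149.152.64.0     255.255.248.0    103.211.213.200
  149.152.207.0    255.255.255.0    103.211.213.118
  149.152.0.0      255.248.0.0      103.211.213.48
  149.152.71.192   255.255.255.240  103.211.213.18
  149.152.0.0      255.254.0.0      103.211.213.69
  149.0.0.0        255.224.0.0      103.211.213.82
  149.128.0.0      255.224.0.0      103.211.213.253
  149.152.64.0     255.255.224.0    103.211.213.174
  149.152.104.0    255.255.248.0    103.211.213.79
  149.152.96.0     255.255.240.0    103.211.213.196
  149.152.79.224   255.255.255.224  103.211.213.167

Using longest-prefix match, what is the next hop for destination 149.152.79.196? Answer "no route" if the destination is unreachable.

Routes whose prefix contains 149.152.79.196:
  149.128.0.0/11 (149.128.0.0 - 149.159.255.255) -> 103.211.213.253
  149.152.0.0/13 (149.152.0.0 - 149.159.255.255) -> 103.211.213.48
  149.152.0.0/15 (149.152.0.0 - 149.153.255.255) -> 103.211.213.69
  149.152.64.0/19 (149.152.64.0 - 149.152.95.255) -> 103.211.213.174
More-specific entries that do NOT match:
  149.152.79.192/30 (149.152.79.192 - 149.152.79.195) does not contain 149.152.79.196
  149.152.71.192/28 (149.152.71.192 - 149.152.71.207) does not contain 149.152.79.196
  149.152.79.224/27 (149.152.79.224 - 149.152.79.255) does not contain 149.152.79.196
  149.152.207.0/24 (149.152.207.0 - 149.152.207.255) does not contain 149.152.79.196
  149.152.64.0/21 (149.152.64.0 - 149.152.71.255) does not contain 149.152.79.196
  149.152.104.0/21 (149.152.104.0 - 149.152.111.255) does not contain 149.152.79.196
  148.152.64.0/20 (148.152.64.0 - 148.152.79.255) does not contain 149.152.79.196
  149.152.96.0/20 (149.152.96.0 - 149.152.111.255) does not contain 149.152.79.196
Longest matching prefix is /19 -> next hop 103.211.213.174.

103.211.213.174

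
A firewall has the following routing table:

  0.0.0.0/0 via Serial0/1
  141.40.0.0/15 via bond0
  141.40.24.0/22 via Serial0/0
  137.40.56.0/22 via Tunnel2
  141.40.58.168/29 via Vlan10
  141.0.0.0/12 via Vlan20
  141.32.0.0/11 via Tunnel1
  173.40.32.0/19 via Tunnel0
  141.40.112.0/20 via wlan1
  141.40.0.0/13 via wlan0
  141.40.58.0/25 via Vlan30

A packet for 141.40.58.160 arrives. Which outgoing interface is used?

Routes whose prefix contains 141.40.58.160:
  0.0.0.0/0 (default, matches everything) -> Serial0/1
  141.32.0.0/11 (141.32.0.0 - 141.63.255.255) -> Tunnel1
  141.40.0.0/13 (141.40.0.0 - 141.47.255.255) -> wlan0
  141.40.0.0/15 (141.40.0.0 - 141.41.255.255) -> bond0
More-specific entries that do NOT match:
  141.40.58.168/29 (141.40.58.168 - 141.40.58.175) does not contain 141.40.58.160
  141.40.58.0/25 (141.40.58.0 - 141.40.58.127) does not contain 141.40.58.160
  141.40.24.0/22 (141.40.24.0 - 141.40.27.255) does not contain 141.40.58.160
  137.40.56.0/22 (137.40.56.0 - 137.40.59.255) does not contain 141.40.58.160
  141.40.112.0/20 (141.40.112.0 - 141.40.127.255) does not contain 141.40.58.160
  173.40.32.0/19 (173.40.32.0 - 173.40.63.255) does not contain 141.40.58.160
Longest matching prefix is /15 -> interface bond0.

bond0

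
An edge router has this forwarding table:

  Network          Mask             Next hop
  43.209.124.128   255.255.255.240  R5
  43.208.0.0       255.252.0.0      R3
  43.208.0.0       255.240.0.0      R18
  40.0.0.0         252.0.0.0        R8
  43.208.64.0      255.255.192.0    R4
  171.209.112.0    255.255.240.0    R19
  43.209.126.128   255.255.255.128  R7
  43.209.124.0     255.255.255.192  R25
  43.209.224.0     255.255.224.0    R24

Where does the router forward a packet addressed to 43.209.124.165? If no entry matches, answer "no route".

R3

Routes whose prefix contains 43.209.124.165:
  40.0.0.0/6 (40.0.0.0 - 43.255.255.255) -> R8
  43.208.0.0/12 (43.208.0.0 - 43.223.255.255) -> R18
  43.208.0.0/14 (43.208.0.0 - 43.211.255.255) -> R3
More-specific entries that do NOT match:
  43.209.124.128/28 (43.209.124.128 - 43.209.124.143) does not contain 43.209.124.165
  43.209.124.0/26 (43.209.124.0 - 43.209.124.63) does not contain 43.209.124.165
  43.209.126.128/25 (43.209.126.128 - 43.209.126.255) does not contain 43.209.124.165
  171.209.112.0/20 (171.209.112.0 - 171.209.127.255) does not contain 43.209.124.165
  43.209.224.0/19 (43.209.224.0 - 43.209.255.255) does not contain 43.209.124.165
  43.208.64.0/18 (43.208.64.0 - 43.208.127.255) does not contain 43.209.124.165
Longest matching prefix is /14 -> next hop R3.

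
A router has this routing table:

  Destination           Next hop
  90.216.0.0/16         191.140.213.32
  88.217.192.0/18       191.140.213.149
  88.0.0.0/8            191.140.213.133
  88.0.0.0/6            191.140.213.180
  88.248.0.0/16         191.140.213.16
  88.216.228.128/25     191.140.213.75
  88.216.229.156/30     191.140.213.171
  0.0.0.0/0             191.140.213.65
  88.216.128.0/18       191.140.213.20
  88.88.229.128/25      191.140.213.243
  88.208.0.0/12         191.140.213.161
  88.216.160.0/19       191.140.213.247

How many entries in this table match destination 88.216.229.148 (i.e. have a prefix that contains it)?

4

Prefixes containing 88.216.229.148:
  0.0.0.0/0 (default, matches everything)
  88.0.0.0/6 (88.0.0.0 - 91.255.255.255)
  88.0.0.0/8 (88.0.0.0 - 88.255.255.255)
  88.208.0.0/12 (88.208.0.0 - 88.223.255.255)
Total matching entries: 4.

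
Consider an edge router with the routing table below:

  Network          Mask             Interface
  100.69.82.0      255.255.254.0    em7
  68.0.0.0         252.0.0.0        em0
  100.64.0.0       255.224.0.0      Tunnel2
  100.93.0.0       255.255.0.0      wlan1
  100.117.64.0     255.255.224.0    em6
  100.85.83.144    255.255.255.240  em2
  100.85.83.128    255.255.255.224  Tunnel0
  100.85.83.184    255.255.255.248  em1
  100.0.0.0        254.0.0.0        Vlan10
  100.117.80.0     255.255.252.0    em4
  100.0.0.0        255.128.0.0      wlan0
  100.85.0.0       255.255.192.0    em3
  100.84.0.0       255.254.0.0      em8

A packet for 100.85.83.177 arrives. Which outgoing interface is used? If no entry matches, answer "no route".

em8

Routes whose prefix contains 100.85.83.177:
  100.0.0.0/7 (100.0.0.0 - 101.255.255.255) -> Vlan10
  100.0.0.0/9 (100.0.0.0 - 100.127.255.255) -> wlan0
  100.64.0.0/11 (100.64.0.0 - 100.95.255.255) -> Tunnel2
  100.84.0.0/15 (100.84.0.0 - 100.85.255.255) -> em8
More-specific entries that do NOT match:
  100.85.83.184/29 (100.85.83.184 - 100.85.83.191) does not contain 100.85.83.177
  100.85.83.144/28 (100.85.83.144 - 100.85.83.159) does not contain 100.85.83.177
  100.85.83.128/27 (100.85.83.128 - 100.85.83.159) does not contain 100.85.83.177
  100.69.82.0/23 (100.69.82.0 - 100.69.83.255) does not contain 100.85.83.177
  100.117.80.0/22 (100.117.80.0 - 100.117.83.255) does not contain 100.85.83.177
  100.117.64.0/19 (100.117.64.0 - 100.117.95.255) does not contain 100.85.83.177
  100.85.0.0/18 (100.85.0.0 - 100.85.63.255) does not contain 100.85.83.177
  100.93.0.0/16 (100.93.0.0 - 100.93.255.255) does not contain 100.85.83.177
Longest matching prefix is /15 -> interface em8.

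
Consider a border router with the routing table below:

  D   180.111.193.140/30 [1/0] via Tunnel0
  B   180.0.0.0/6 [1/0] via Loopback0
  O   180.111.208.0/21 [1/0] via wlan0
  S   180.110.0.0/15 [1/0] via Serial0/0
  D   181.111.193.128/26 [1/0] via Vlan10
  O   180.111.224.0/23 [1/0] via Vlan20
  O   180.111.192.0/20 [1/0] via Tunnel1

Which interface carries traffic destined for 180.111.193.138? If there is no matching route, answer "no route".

Routes whose prefix contains 180.111.193.138:
  180.0.0.0/6 (180.0.0.0 - 183.255.255.255) -> Loopback0
  180.110.0.0/15 (180.110.0.0 - 180.111.255.255) -> Serial0/0
  180.111.192.0/20 (180.111.192.0 - 180.111.207.255) -> Tunnel1
More-specific entries that do NOT match:
  180.111.193.140/30 (180.111.193.140 - 180.111.193.143) does not contain 180.111.193.138
  181.111.193.128/26 (181.111.193.128 - 181.111.193.191) does not contain 180.111.193.138
  180.111.224.0/23 (180.111.224.0 - 180.111.225.255) does not contain 180.111.193.138
  180.111.208.0/21 (180.111.208.0 - 180.111.215.255) does not contain 180.111.193.138
Longest matching prefix is /20 -> interface Tunnel1.

Tunnel1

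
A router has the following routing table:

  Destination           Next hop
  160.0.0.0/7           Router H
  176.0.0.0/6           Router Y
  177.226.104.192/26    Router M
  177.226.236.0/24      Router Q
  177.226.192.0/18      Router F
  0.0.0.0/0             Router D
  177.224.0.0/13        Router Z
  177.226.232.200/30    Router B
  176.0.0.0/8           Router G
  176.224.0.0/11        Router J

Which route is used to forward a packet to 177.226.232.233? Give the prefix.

Entries matching 177.226.232.233:
  0.0.0.0/0 (default, matches everything)
  176.0.0.0/6 (176.0.0.0 - 179.255.255.255)
  177.224.0.0/13 (177.224.0.0 - 177.231.255.255)
  177.226.192.0/18 (177.226.192.0 - 177.226.255.255)
Most specific is 177.226.192.0/18.

177.226.192.0/18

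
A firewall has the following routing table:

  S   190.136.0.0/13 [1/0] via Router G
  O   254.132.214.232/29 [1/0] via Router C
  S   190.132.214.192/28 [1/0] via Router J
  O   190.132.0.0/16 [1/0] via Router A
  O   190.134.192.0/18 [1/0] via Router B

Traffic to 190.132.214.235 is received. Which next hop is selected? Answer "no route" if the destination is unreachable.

Routes whose prefix contains 190.132.214.235:
  190.132.0.0/16 (190.132.0.0 - 190.132.255.255) -> Router A
More-specific entries that do NOT match:
  254.132.214.232/29 (254.132.214.232 - 254.132.214.239) does not contain 190.132.214.235
  190.132.214.192/28 (190.132.214.192 - 190.132.214.207) does not contain 190.132.214.235
  190.134.192.0/18 (190.134.192.0 - 190.134.255.255) does not contain 190.132.214.235
Longest matching prefix is /16 -> next hop Router A.

Router A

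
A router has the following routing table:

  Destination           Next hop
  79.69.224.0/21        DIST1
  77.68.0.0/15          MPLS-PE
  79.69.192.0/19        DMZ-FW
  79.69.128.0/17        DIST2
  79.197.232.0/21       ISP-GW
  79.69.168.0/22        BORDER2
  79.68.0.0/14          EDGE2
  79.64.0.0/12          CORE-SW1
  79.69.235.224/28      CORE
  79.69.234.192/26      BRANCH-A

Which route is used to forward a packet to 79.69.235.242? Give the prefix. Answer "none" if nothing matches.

79.69.128.0/17

Entries matching 79.69.235.242:
  79.64.0.0/12 (79.64.0.0 - 79.79.255.255)
  79.68.0.0/14 (79.68.0.0 - 79.71.255.255)
  79.69.128.0/17 (79.69.128.0 - 79.69.255.255)
Most specific is 79.69.128.0/17.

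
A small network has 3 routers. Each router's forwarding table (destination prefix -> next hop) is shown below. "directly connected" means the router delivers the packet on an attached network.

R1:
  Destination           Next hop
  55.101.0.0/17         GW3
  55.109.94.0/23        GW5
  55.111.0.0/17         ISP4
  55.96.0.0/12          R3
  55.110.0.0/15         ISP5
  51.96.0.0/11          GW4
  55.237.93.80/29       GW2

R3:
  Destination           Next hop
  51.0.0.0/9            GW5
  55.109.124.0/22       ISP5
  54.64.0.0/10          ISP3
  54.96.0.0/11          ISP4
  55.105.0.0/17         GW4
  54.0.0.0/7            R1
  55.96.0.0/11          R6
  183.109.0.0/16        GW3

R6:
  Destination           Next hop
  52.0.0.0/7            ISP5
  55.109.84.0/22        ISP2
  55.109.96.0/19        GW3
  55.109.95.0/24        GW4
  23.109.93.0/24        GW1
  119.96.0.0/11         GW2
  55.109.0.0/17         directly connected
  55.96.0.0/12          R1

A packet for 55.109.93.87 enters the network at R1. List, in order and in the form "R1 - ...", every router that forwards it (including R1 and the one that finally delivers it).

R1 - R3 - R6

At R1: longest match for 55.109.93.87 is 55.96.0.0/12 -> R3
At R3: longest match for 55.109.93.87 is 55.96.0.0/11 -> R6
At R6: longest match for 55.109.93.87 is 55.109.0.0/17 -> directly connected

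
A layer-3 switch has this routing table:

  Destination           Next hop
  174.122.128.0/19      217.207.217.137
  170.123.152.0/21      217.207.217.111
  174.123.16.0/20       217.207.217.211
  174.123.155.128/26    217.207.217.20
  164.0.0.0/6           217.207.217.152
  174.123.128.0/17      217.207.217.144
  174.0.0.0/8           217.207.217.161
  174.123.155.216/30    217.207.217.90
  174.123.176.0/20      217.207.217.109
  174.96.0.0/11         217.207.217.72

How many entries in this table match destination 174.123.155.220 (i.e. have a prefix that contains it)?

Prefixes containing 174.123.155.220:
  174.0.0.0/8 (174.0.0.0 - 174.255.255.255)
  174.96.0.0/11 (174.96.0.0 - 174.127.255.255)
  174.123.128.0/17 (174.123.128.0 - 174.123.255.255)
Total matching entries: 3.

3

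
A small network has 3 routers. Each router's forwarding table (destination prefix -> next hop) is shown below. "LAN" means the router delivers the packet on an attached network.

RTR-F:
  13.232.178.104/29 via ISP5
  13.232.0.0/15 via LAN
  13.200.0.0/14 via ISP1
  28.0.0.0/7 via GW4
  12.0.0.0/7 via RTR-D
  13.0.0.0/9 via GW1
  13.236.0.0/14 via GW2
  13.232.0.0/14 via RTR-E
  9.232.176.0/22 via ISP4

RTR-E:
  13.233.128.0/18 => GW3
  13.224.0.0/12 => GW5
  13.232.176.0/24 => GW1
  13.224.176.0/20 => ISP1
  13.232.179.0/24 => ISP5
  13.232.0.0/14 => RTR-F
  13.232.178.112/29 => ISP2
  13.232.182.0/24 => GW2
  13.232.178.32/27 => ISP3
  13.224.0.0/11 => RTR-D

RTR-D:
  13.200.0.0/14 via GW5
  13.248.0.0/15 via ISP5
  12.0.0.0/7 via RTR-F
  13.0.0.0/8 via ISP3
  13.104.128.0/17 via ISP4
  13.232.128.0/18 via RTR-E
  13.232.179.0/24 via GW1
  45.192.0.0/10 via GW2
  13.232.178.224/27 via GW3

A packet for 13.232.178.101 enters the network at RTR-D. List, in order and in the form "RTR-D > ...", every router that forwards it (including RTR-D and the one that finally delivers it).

RTR-D > RTR-E > RTR-F

At RTR-D: longest match for 13.232.178.101 is 13.232.128.0/18 -> RTR-E
At RTR-E: longest match for 13.232.178.101 is 13.232.0.0/14 -> RTR-F
At RTR-F: longest match for 13.232.178.101 is 13.232.0.0/15 -> LAN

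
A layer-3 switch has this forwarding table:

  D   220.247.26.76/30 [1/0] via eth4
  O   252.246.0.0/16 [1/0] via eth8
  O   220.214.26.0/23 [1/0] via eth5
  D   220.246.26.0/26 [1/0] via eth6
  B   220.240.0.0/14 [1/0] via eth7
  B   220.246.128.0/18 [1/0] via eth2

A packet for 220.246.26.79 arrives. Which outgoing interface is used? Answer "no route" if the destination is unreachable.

No entry's prefix contains 220.246.26.79; there is no default route.

no route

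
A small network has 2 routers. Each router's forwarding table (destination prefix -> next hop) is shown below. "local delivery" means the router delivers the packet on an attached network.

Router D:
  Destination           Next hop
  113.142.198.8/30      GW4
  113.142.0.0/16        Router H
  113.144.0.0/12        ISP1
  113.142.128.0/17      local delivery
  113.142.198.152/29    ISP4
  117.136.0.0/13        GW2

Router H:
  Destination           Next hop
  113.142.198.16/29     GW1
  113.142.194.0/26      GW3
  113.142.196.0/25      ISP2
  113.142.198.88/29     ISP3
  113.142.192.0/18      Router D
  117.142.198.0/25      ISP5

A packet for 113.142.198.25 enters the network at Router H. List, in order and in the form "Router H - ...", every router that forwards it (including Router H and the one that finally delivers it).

Router H - Router D

At Router H: longest match for 113.142.198.25 is 113.142.192.0/18 -> Router D
At Router D: longest match for 113.142.198.25 is 113.142.128.0/17 -> local delivery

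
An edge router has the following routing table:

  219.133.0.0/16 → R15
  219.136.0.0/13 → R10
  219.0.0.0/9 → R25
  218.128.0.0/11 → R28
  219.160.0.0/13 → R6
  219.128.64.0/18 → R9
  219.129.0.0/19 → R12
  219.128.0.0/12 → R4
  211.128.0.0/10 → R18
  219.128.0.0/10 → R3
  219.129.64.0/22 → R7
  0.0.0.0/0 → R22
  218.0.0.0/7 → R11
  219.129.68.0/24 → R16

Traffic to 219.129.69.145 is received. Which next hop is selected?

R4

Routes whose prefix contains 219.129.69.145:
  0.0.0.0/0 (default, matches everything) -> R22
  218.0.0.0/7 (218.0.0.0 - 219.255.255.255) -> R11
  219.128.0.0/10 (219.128.0.0 - 219.191.255.255) -> R3
  219.128.0.0/12 (219.128.0.0 - 219.143.255.255) -> R4
More-specific entries that do NOT match:
  219.129.68.0/24 (219.129.68.0 - 219.129.68.255) does not contain 219.129.69.145
  219.129.64.0/22 (219.129.64.0 - 219.129.67.255) does not contain 219.129.69.145
  219.129.0.0/19 (219.129.0.0 - 219.129.31.255) does not contain 219.129.69.145
  219.128.64.0/18 (219.128.64.0 - 219.128.127.255) does not contain 219.129.69.145
  219.133.0.0/16 (219.133.0.0 - 219.133.255.255) does not contain 219.129.69.145
  219.136.0.0/13 (219.136.0.0 - 219.143.255.255) does not contain 219.129.69.145
  219.160.0.0/13 (219.160.0.0 - 219.167.255.255) does not contain 219.129.69.145
Longest matching prefix is /12 -> next hop R4.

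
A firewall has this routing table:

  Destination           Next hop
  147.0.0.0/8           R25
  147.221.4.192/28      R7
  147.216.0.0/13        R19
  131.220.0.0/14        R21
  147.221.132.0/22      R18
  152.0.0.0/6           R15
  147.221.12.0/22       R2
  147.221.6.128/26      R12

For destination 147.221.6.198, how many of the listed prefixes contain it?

2

Prefixes containing 147.221.6.198:
  147.0.0.0/8 (147.0.0.0 - 147.255.255.255)
  147.216.0.0/13 (147.216.0.0 - 147.223.255.255)
Total matching entries: 2.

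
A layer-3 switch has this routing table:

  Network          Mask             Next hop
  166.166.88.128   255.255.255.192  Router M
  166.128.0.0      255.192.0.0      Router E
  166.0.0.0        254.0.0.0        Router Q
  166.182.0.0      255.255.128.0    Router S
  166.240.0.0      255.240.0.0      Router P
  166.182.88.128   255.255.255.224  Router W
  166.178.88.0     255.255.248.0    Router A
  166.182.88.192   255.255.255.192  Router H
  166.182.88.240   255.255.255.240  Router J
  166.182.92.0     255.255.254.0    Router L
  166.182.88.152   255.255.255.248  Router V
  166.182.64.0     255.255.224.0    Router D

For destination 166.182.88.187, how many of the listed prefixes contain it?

4

Prefixes containing 166.182.88.187:
  166.0.0.0/7 (166.0.0.0 - 167.255.255.255)
  166.128.0.0/10 (166.128.0.0 - 166.191.255.255)
  166.182.0.0/17 (166.182.0.0 - 166.182.127.255)
  166.182.64.0/19 (166.182.64.0 - 166.182.95.255)
Total matching entries: 4.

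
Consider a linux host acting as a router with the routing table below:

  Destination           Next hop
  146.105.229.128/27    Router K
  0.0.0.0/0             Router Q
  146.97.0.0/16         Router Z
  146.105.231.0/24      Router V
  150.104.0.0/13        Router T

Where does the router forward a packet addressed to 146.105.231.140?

Router V

Routes whose prefix contains 146.105.231.140:
  0.0.0.0/0 (default, matches everything) -> Router Q
  146.105.231.0/24 (146.105.231.0 - 146.105.231.255) -> Router V
More-specific entries that do NOT match:
  146.105.229.128/27 (146.105.229.128 - 146.105.229.159) does not contain 146.105.231.140
Longest matching prefix is /24 -> next hop Router V.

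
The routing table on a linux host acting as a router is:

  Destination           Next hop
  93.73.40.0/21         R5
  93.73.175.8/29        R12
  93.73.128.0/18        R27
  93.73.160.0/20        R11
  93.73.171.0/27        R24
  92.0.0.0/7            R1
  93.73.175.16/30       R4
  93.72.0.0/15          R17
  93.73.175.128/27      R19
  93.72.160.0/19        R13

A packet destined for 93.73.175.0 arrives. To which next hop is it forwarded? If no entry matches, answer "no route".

R11

Routes whose prefix contains 93.73.175.0:
  92.0.0.0/7 (92.0.0.0 - 93.255.255.255) -> R1
  93.72.0.0/15 (93.72.0.0 - 93.73.255.255) -> R17
  93.73.128.0/18 (93.73.128.0 - 93.73.191.255) -> R27
  93.73.160.0/20 (93.73.160.0 - 93.73.175.255) -> R11
More-specific entries that do NOT match:
  93.73.175.16/30 (93.73.175.16 - 93.73.175.19) does not contain 93.73.175.0
  93.73.175.8/29 (93.73.175.8 - 93.73.175.15) does not contain 93.73.175.0
  93.73.171.0/27 (93.73.171.0 - 93.73.171.31) does not contain 93.73.175.0
  93.73.175.128/27 (93.73.175.128 - 93.73.175.159) does not contain 93.73.175.0
  93.73.40.0/21 (93.73.40.0 - 93.73.47.255) does not contain 93.73.175.0
Longest matching prefix is /20 -> next hop R11.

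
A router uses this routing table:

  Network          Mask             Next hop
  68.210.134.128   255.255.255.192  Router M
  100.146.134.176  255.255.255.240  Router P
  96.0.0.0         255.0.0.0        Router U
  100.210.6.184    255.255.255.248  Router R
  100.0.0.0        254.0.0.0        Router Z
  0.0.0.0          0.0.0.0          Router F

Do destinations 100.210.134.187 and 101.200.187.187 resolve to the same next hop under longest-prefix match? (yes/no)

100.210.134.187: longest match 100.0.0.0/7 -> Router Z
101.200.187.187: longest match 100.0.0.0/7 -> Router Z

yes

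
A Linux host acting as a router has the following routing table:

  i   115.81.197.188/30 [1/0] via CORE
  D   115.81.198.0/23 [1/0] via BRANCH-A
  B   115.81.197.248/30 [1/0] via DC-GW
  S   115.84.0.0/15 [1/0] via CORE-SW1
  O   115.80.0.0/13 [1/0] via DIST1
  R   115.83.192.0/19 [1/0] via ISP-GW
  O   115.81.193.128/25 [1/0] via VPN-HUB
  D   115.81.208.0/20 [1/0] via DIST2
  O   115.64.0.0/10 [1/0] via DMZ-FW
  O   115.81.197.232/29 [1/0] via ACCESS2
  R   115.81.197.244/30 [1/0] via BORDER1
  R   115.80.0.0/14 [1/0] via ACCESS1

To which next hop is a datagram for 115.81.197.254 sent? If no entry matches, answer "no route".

ACCESS1

Routes whose prefix contains 115.81.197.254:
  115.64.0.0/10 (115.64.0.0 - 115.127.255.255) -> DMZ-FW
  115.80.0.0/13 (115.80.0.0 - 115.87.255.255) -> DIST1
  115.80.0.0/14 (115.80.0.0 - 115.83.255.255) -> ACCESS1
More-specific entries that do NOT match:
  115.81.197.188/30 (115.81.197.188 - 115.81.197.191) does not contain 115.81.197.254
  115.81.197.248/30 (115.81.197.248 - 115.81.197.251) does not contain 115.81.197.254
  115.81.197.244/30 (115.81.197.244 - 115.81.197.247) does not contain 115.81.197.254
  115.81.197.232/29 (115.81.197.232 - 115.81.197.239) does not contain 115.81.197.254
  115.81.193.128/25 (115.81.193.128 - 115.81.193.255) does not contain 115.81.197.254
  115.81.198.0/23 (115.81.198.0 - 115.81.199.255) does not contain 115.81.197.254
  115.81.208.0/20 (115.81.208.0 - 115.81.223.255) does not contain 115.81.197.254
  115.83.192.0/19 (115.83.192.0 - 115.83.223.255) does not contain 115.81.197.254
  115.84.0.0/15 (115.84.0.0 - 115.85.255.255) does not contain 115.81.197.254
Longest matching prefix is /14 -> next hop ACCESS1.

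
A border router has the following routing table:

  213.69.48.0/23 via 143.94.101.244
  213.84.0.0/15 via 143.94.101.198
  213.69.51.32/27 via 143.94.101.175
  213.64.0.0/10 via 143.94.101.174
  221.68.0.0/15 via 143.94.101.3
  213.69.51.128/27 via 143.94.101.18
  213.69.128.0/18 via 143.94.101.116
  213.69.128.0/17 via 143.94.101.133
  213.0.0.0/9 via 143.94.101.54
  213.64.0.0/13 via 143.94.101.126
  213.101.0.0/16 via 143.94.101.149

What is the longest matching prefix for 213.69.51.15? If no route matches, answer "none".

Entries matching 213.69.51.15:
  213.0.0.0/9 (213.0.0.0 - 213.127.255.255)
  213.64.0.0/10 (213.64.0.0 - 213.127.255.255)
  213.64.0.0/13 (213.64.0.0 - 213.71.255.255)
Most specific is 213.64.0.0/13.

213.64.0.0/13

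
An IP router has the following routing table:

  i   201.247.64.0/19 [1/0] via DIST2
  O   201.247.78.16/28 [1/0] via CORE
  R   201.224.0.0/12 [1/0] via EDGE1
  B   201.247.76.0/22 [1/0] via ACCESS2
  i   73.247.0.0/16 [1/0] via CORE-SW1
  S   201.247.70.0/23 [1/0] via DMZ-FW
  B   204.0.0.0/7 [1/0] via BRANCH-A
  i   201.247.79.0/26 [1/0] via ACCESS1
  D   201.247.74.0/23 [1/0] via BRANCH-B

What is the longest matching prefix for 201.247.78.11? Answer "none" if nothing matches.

Entries matching 201.247.78.11:
  201.247.64.0/19 (201.247.64.0 - 201.247.95.255)
  201.247.76.0/22 (201.247.76.0 - 201.247.79.255)
Most specific is 201.247.76.0/22.

201.247.76.0/22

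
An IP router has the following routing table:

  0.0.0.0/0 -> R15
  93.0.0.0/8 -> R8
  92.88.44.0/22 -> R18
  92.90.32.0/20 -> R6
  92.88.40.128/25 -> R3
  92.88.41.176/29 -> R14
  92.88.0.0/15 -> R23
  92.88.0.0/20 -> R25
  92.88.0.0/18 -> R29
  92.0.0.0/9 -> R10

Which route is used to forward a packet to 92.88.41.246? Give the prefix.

92.88.0.0/18

Entries matching 92.88.41.246:
  0.0.0.0/0 (default, matches everything)
  92.0.0.0/9 (92.0.0.0 - 92.127.255.255)
  92.88.0.0/15 (92.88.0.0 - 92.89.255.255)
  92.88.0.0/18 (92.88.0.0 - 92.88.63.255)
Most specific is 92.88.0.0/18.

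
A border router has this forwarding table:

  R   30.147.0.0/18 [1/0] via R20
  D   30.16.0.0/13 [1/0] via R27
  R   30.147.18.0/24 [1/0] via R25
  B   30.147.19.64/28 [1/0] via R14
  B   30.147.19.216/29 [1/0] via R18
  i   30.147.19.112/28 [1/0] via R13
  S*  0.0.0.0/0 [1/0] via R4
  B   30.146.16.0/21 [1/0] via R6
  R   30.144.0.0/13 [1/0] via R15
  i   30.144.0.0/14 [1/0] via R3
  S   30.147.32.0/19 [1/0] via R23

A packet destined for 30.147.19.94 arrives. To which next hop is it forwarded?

R20

Routes whose prefix contains 30.147.19.94:
  0.0.0.0/0 (default, matches everything) -> R4
  30.144.0.0/13 (30.144.0.0 - 30.151.255.255) -> R15
  30.144.0.0/14 (30.144.0.0 - 30.147.255.255) -> R3
  30.147.0.0/18 (30.147.0.0 - 30.147.63.255) -> R20
More-specific entries that do NOT match:
  30.147.19.216/29 (30.147.19.216 - 30.147.19.223) does not contain 30.147.19.94
  30.147.19.64/28 (30.147.19.64 - 30.147.19.79) does not contain 30.147.19.94
  30.147.19.112/28 (30.147.19.112 - 30.147.19.127) does not contain 30.147.19.94
  30.147.18.0/24 (30.147.18.0 - 30.147.18.255) does not contain 30.147.19.94
  30.146.16.0/21 (30.146.16.0 - 30.146.23.255) does not contain 30.147.19.94
  30.147.32.0/19 (30.147.32.0 - 30.147.63.255) does not contain 30.147.19.94
Longest matching prefix is /18 -> next hop R20.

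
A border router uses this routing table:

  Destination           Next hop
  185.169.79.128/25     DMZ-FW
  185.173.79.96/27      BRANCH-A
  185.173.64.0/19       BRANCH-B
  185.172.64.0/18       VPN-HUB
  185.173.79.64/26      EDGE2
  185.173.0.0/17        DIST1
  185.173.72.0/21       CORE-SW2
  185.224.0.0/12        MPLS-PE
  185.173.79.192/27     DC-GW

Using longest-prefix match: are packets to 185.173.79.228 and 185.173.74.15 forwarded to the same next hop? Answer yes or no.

yes

185.173.79.228: longest match 185.173.72.0/21 -> CORE-SW2
185.173.74.15: longest match 185.173.72.0/21 -> CORE-SW2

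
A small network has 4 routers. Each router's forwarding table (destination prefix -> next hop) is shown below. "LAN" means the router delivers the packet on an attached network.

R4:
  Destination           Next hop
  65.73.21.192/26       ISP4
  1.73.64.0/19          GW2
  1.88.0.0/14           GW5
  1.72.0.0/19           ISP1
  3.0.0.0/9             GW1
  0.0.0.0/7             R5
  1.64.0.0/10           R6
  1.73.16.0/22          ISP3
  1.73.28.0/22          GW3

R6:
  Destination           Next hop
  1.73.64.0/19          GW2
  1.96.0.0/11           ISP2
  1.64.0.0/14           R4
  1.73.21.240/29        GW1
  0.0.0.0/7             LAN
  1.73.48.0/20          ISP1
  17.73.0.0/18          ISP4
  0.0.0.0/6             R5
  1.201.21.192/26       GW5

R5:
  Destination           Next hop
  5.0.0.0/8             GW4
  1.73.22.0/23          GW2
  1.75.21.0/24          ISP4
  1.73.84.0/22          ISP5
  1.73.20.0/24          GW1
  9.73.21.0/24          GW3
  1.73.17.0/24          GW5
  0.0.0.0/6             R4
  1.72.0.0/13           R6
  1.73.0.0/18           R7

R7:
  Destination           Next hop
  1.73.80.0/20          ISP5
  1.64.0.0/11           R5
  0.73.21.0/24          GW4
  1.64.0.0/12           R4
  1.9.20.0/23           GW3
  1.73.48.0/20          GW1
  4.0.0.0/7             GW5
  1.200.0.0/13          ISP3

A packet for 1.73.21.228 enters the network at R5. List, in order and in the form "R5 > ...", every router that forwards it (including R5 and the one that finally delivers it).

R5 > R7 > R4 > R6

At R5: longest match for 1.73.21.228 is 1.73.0.0/18 -> R7
At R7: longest match for 1.73.21.228 is 1.64.0.0/12 -> R4
At R4: longest match for 1.73.21.228 is 1.64.0.0/10 -> R6
At R6: longest match for 1.73.21.228 is 0.0.0.0/7 -> LAN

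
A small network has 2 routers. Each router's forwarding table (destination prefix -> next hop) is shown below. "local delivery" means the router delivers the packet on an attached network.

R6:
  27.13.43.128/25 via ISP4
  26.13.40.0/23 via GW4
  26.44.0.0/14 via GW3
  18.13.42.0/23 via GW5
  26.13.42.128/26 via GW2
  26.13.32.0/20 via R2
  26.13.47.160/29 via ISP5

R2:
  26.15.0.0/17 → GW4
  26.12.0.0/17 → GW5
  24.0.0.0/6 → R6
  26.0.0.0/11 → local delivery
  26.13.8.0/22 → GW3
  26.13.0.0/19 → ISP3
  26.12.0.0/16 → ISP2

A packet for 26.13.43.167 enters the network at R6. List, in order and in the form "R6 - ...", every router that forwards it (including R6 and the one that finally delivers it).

At R6: longest match for 26.13.43.167 is 26.13.32.0/20 -> R2
At R2: longest match for 26.13.43.167 is 26.0.0.0/11 -> local delivery

R6 - R2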